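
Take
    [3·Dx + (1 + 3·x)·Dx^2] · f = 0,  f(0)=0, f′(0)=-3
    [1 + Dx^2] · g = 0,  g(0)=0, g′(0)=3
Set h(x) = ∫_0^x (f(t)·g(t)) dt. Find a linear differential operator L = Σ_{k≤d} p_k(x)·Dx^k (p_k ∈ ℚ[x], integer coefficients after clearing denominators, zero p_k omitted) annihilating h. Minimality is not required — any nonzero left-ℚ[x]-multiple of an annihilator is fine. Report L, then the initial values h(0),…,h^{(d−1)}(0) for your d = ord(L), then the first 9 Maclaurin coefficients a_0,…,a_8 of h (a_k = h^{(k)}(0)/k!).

L = (-203 - 222·x - 189·x^2 + 432·x^3 + 324·x^4)·Dx + (-84 - 108·x + 648·x^2 + 648·x^3)·Dx^2 + (-208 - 228·x - 54·x^2 + 864·x^3 + 648·x^4)·Dx^3 + (-84 - 108·x + 648·x^2 + 648·x^3)·Dx^4 + (-5 - 6·x + 135·x^2 + 432·x^3 + 324·x^4)·Dx^5  (order 5).
h: a_k = 0, 0, 0, -3, 27/8, -51/10, 39/4, -1131/56, 28359/640, …
ICs: h(0) = 0, h′(0) = 0, h′′(0) = 0, h′′′(0) = -18, h′′′′(0) = 81.

f: a_k = 0, -3, 9/2, -9, 81/4, -243/5, 243/2, -2187/7, 6561/8, …
g: a_k = 0, 3, 0, -1/2, 0, 1/40, 0, -1/1680, 0, …
Product ⇒ symmetric product L₀, ord ≤ 4.
h=∫h₀ ⇒ L = L₀·Dx.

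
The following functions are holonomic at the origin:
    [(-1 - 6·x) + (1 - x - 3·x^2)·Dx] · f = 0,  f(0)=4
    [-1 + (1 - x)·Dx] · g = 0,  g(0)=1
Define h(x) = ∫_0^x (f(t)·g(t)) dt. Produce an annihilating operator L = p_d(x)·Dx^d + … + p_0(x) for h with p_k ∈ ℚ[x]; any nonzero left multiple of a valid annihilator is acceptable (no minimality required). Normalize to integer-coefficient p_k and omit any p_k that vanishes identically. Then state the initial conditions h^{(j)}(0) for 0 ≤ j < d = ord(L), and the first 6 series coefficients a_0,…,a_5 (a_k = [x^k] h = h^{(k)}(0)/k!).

L = (-2 - 4·x + 9·x^2)·Dx + (1 - 2·x - 2·x^2 + 3·x^3)·Dx^2  (order 2).
h: a_k = 0, 4, 4, 8, 13, 128/5, …
ICs: h(0) = 0, h′(0) = 4.

f: a_k = 4, 4, 16, 28, 76, 160, …
g: a_k = 1, 1, 1, 1, 1, 1, …
f·g: L₀ = L_f ⊗_s L_g, ord ≤ 1·1.
h=∫h₀ ⇒ L = L₀·Dx.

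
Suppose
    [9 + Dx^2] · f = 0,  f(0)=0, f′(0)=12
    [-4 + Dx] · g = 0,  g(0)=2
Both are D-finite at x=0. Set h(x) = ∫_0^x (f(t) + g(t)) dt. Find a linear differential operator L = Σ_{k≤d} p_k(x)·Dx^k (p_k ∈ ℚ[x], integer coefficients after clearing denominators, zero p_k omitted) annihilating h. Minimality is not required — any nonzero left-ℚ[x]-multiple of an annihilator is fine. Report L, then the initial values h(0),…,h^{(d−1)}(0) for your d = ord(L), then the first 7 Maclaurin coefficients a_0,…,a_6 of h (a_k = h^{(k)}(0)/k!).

L = -36·Dx + 9·Dx^2 - 4·Dx^3 + Dx^4  (order 4).
h: a_k = 0, 2, 10, 16/3, 5/6, 64/15, 151/36, …
ICs: h(0) = 0, h′(0) = 2, h′′(0) = 20, h′′′(0) = 32.

f: a_k = 0, 12, 0, -18, 0, 81/10, 0, …
g: a_k = 2, 8, 16, 64/3, 64/3, 256/15, 512/45, …
f+g: L₀ = lclm(L_f,L_g), ord ≤ 2+1.
h=∫h₀ ⇒ L = L₀·Dx.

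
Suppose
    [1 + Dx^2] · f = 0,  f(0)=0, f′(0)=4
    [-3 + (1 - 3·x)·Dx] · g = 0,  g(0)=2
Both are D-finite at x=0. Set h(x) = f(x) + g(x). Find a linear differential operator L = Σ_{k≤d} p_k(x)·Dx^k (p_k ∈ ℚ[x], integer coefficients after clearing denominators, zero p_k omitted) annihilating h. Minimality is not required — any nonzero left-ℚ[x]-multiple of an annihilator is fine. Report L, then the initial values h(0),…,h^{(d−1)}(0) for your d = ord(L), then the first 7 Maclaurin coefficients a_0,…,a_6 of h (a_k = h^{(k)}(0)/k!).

f: a_k = 0, 4, 0, -2/3, 0, 1/30, 0, …
g: a_k = 2, 6, 18, 54, 162, 486, 1458, …
Weyl lclm of L_f,L_g ⇒ L₀ (ord ≤ 3).
L = (-165 + 18·x - 27·x^2) + (19 - 63·x + 27·x^2 - 27·x^3)·Dx + (-165 + 18·x - 27·x^2)·Dx^2 + (19 - 63·x + 27·x^2 - 27·x^3)·Dx^3  (order 3).
h: a_k = 2, 10, 18, 160/3, 162, 14581/30, 1458, …
ICs: h(0) = 2, h′(0) = 10, h′′(0) = 36.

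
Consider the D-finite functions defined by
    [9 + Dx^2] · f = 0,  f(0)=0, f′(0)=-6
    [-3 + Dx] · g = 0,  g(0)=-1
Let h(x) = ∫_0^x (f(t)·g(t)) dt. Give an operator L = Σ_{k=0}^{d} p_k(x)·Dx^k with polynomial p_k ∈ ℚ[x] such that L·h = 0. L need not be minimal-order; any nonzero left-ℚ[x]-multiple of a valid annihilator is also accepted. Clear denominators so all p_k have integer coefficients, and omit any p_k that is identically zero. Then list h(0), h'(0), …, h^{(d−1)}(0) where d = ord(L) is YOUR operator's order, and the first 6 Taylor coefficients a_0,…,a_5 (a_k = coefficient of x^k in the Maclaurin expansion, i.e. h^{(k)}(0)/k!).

L = 18·Dx - 6·Dx^2 + Dx^3  (order 3).
h: a_k = 0, 0, 3, 6, 9/2, 0, …
ICs: h(0) = 0, h′(0) = 0, h′′(0) = 6.

f: a_k = 0, -6, 0, 9, 0, -81/20, …
g: a_k = -1, -3, -9/2, -9/2, -27/8, -81/40, …
Sym-product of L_f,L_g gives L₀ (≤ ord 2).
h=∫₀ˣh₀: take L = L₀·Dx.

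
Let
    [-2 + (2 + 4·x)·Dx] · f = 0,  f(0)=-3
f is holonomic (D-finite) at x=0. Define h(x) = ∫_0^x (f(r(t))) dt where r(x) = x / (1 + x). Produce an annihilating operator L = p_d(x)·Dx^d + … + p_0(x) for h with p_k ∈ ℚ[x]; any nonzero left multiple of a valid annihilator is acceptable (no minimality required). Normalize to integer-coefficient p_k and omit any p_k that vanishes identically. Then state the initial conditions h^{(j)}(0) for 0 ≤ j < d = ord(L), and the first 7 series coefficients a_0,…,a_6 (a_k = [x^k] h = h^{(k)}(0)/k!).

L = -Dx + (1 + 4·x + 3·x^2)·Dx^2  (order 2).
h: a_k = 0, -3, -3/2, 3/2, -15/8, 111/40, -75/16, …
ICs: h(0) = 0, h′(0) = -3.

f: a_k = -3, -3, 3/2, -3/2, 15/8, -21/8, 63/16, …
f∘r: x↦r, Dx↦Dx/r' in L_f ⇒ L₀.
h=∫h₀ ⇒ L = L₀·Dx.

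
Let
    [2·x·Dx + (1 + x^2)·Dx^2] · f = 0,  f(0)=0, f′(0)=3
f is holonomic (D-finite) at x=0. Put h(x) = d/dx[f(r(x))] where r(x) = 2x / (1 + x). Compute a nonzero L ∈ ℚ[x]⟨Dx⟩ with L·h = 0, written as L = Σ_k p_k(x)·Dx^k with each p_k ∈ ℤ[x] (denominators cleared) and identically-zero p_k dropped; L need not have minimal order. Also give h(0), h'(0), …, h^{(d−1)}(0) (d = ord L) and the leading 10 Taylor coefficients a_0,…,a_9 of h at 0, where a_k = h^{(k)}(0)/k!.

f: a_k = 0, 3, 0, -1, 0, 3/5, 0, -3/7, 0, 1/3, …
h₀=f(r): pull back L_f along r ⇒ L₀.
Differentiate: ansatz ord ≤ ord L₀ ⇒ L.
L = (2 + 10·x) + (1 + 2·x + 5·x^2)·Dx  (order 1).
h: a_k = 6, -12, -6, 72, -114, -132, 834, -1008, -2154, 9348, …
ICs: h(0) = 6.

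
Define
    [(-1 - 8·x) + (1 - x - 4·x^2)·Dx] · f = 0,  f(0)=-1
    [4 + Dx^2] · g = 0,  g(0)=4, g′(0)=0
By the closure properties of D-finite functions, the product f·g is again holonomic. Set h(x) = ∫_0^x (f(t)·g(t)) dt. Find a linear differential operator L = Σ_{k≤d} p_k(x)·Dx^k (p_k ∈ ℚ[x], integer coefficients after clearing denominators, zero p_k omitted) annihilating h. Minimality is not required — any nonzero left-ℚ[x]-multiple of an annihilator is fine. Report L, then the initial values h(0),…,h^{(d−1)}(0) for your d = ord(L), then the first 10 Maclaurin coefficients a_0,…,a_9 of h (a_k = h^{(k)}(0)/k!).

f: a_k = -1, -1, -5, -9, -29, -65, -181, -441, -1165, -2929, …
g: a_k = 4, 0, -8, 0, 8/3, 0, -16/45, 0, 8/315, 0, …
h₀=f·g: eliminate ⇒ L₀, order ≤ 1·2.
∫: right-multiply L₀ by Dx.
L = (4 + 4·x + 16·x^2)·Dx + (2 + 16·x)·Dx^2 + (-1 + x + 4·x^2)·Dx^3  (order 3).
h: a_k = 0, -4, -2, -4, -7, -236/15, -286/9, -22724/315, -14261/90, -345196/945, …
ICs: h(0) = 0, h′(0) = -4, h′′(0) = -4.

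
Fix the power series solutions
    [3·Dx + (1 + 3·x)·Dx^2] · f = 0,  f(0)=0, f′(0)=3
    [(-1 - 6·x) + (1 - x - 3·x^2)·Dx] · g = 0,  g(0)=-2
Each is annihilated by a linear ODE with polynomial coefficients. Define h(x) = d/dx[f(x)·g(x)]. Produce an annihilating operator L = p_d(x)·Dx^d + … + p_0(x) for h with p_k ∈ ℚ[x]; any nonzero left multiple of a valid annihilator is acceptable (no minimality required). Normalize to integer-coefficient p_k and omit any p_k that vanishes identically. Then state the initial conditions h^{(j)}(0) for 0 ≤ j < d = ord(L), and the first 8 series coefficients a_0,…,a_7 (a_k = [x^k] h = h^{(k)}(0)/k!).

f: a_k = 0, 3, -9/2, 9, -81/4, 243/5, -243/2, 2187/7, …
g: a_k = -2, -2, -8, -14, -38, -80, -194, -434, …
h₀=f·g: eliminate ⇒ L₀, order ≤ 2·1.
h=h₀': d/dx-closure on L₀ ⇒ L.
L = (34 + 162·x + 324·x^2) + (1 + 29·x + 180·x^2 + 252·x^3)·Dx + (-1 - 6·x - 2·x^2 + 33·x^3 + 36·x^4)·Dx^2  (order 2).
h: a_k = -6, 6, -99, 66, -1797/2, 3384/5, -73581/10, 259698/35, …
ICs: h(0) = -6, h′(0) = 6.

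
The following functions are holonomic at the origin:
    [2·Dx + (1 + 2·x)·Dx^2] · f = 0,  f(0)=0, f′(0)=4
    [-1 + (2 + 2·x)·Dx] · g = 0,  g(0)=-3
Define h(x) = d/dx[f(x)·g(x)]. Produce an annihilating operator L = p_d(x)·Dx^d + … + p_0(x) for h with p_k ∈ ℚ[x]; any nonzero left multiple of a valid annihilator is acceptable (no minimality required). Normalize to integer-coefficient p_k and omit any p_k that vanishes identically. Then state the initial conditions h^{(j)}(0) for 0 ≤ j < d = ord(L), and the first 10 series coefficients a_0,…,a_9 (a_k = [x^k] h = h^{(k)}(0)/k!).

f: a_k = 0, 4, -4, 16/3, -8, 64/5, -64/3, 256/7, -64, 1024/9, …
g: a_k = -3, -3/2, 3/8, -3/16, 15/128, -21/256, 63/1024, -99/2048, 1287/32768, -2145/65536, …
Sym-product of L_f,L_g gives L₀ (≤ ord 2).
h=h₀': d/dx-closure on L₀ ⇒ L.
L = (-11 - 4·x + 4·x^2) + (-28 - 36·x + 24·x^2 + 32·x^3)·Dx + (-4 - 8·x + 12·x^2 + 32·x^3 + 16·x^4)·Dx^2  (order 2).
h: a_k = -12, 12, -51/2, 55, -3709/32, 38403/160, -629127/1280, 2238717/2240, -116010231/57344, 702386297/172032, …
ICs: h(0) = -12, h′(0) = 12.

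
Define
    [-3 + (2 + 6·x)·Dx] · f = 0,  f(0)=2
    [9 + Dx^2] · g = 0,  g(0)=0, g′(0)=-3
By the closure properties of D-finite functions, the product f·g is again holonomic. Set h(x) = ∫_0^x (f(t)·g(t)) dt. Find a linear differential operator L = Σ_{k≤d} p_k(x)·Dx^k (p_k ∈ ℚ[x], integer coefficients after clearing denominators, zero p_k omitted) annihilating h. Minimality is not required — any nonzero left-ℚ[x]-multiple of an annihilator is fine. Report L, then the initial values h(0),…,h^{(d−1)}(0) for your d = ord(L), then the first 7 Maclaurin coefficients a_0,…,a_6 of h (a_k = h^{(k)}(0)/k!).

f: a_k = 2, 3, -9/4, 27/8, -405/64, 1701/128, -15309/512, …
g: a_k = 0, -3, 0, 9/2, 0, -81/40, 0, …
f·g: L₀ = L_f ⊗_s L_g, ord ≤ 1·2.
∫: right-multiply L₀ by Dx.
L = (63 + 216·x + 324·x^2)·Dx + (-12 - 36·x)·Dx^2 + (4 + 24·x + 36·x^2)·Dx^3  (order 3).
h: a_k = 0, 0, -3, -3, 63/16, 27/40, 513/640, …
ICs: h(0) = 0, h′(0) = 0, h′′(0) = -6.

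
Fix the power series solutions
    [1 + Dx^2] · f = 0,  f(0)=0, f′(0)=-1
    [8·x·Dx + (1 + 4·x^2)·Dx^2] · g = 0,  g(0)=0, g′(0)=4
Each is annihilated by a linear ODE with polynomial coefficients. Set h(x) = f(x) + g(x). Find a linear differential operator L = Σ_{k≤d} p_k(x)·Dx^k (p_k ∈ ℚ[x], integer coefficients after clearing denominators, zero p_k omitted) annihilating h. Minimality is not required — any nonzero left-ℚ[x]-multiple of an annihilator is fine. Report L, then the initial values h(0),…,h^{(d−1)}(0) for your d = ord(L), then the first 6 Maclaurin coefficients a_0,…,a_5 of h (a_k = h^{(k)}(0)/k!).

f: a_k = 0, -1, 0, 1/6, 0, -1/120, …
g: a_k = 0, 4, 0, -16/3, 0, 64/5, …
f+g: L₀ = lclm(L_f,L_g), ord ≤ 2+2.
L = (-376·x + 1600·x^3 + 128·x^5)·Dx + (-7 + 76·x^2 + 432·x^4 + 64·x^6)·Dx^2 + (-376·x + 1600·x^3 + 128·x^5)·Dx^3 + (-7 + 76·x^2 + 432·x^4 + 64·x^6)·Dx^4  (order 4).
h: a_k = 0, 3, 0, -31/6, 0, 307/24, …
ICs: h(0) = 0, h′(0) = 3, h′′(0) = 0, h′′′(0) = -31.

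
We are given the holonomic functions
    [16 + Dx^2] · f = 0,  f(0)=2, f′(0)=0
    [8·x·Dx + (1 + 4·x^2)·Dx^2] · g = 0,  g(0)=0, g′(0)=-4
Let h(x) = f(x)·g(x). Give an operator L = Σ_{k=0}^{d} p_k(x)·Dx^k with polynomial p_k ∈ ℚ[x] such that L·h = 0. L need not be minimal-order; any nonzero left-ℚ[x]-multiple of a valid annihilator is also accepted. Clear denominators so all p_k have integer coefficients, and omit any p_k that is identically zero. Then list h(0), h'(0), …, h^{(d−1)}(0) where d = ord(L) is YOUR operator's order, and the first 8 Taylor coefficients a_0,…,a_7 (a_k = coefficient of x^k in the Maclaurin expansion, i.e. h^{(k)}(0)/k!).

L = (2560 + 29696·x^2 + 118784·x^4 + 262144·x^6 + 262144·x^8) + (1536·x + 14336·x^3 + 49152·x^5 + 65536·x^7)·Dx + (240 + 3008·x^2 + 13824·x^4 + 32768·x^6 + 32768·x^8)·Dx^2 + (96·x + 896·x^3 + 3072·x^5 + 4096·x^7)·Dx^3 + (5 + 72·x^2 + 400·x^4 + 1024·x^6 + 1024·x^8)·Dx^4  (order 4).
h: a_k = 0, -8, 0, 224/3, 0, -2944/15, 0, 137728/315, …
ICs: h(0) = 0, h′(0) = -8, h′′(0) = 0, h′′′(0) = 448.

f: a_k = 2, 0, -16, 0, 64/3, 0, -512/45, 0, …
g: a_k = 0, -4, 0, 16/3, 0, -64/5, 0, 256/7, …
f·g: L₀ = L_f ⊗_s L_g, ord ≤ 2·2.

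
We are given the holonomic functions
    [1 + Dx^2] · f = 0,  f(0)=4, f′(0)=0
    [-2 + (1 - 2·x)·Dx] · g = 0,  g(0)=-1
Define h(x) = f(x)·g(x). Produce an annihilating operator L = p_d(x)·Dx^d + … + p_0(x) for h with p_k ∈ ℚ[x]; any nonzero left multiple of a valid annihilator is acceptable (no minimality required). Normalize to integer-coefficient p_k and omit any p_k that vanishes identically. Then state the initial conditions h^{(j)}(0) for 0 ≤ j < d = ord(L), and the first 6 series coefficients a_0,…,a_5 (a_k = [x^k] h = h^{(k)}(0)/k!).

L = (-1 + 2·x) + 4·Dx + (-1 + 2·x)·Dx^2  (order 2).
h: a_k = -4, -8, -14, -28, -337/6, -337/3, …
ICs: h(0) = -4, h′(0) = -8.

f: a_k = 4, 0, -2, 0, 1/6, 0, …
g: a_k = -1, -2, -4, -8, -16, -32, …
Sym-product of L_f,L_g gives L₀ (≤ ord 2).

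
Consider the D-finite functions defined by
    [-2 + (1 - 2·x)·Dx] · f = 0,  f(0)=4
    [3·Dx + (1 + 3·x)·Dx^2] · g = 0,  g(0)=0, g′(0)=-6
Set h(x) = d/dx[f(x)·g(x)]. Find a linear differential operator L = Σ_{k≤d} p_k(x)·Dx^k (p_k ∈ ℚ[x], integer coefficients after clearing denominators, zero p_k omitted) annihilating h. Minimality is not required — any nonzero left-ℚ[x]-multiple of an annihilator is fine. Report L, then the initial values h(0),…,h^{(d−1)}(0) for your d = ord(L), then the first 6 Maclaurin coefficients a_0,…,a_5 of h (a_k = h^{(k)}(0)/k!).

L = 24 + 30·x·Dx + (-1 - x + 6·x^2)·Dx^2  (order 2).
h: a_k = -24, -24, -288, -120, -2244, 2232/5, …
ICs: h(0) = -24, h′(0) = -24.

f: a_k = 4, 8, 16, 32, 64, 128, …
g: a_k = 0, -6, 9, -18, 81/2, -486/5, …
Sym-product of L_f,L_g gives L₀ (≤ ord 2).
Differentiate: ansatz ord ≤ ord L₀ ⇒ L.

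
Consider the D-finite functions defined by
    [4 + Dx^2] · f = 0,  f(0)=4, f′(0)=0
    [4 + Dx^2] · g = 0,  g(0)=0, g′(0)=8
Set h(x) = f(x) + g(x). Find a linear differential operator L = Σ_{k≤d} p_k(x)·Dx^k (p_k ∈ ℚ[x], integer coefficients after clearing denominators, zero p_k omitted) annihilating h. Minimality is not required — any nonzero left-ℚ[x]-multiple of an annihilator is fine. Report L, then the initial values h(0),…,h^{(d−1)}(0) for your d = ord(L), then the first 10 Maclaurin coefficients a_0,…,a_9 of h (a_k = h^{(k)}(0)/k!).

L = 4 + Dx^2  (order 2).
h: a_k = 4, 8, -8, -16/3, 8/3, 16/15, -16/45, -32/315, 8/315, 16/2835, …
ICs: h(0) = 4, h′(0) = 8.

f: a_k = 4, 0, -8, 0, 8/3, 0, -16/45, 0, 8/315, 0, …
g: a_k = 0, 8, 0, -16/3, 0, 16/15, 0, -32/315, 0, 16/2835, …
Weyl lclm of L_f,L_g ⇒ L₀ (ord ≤ 4).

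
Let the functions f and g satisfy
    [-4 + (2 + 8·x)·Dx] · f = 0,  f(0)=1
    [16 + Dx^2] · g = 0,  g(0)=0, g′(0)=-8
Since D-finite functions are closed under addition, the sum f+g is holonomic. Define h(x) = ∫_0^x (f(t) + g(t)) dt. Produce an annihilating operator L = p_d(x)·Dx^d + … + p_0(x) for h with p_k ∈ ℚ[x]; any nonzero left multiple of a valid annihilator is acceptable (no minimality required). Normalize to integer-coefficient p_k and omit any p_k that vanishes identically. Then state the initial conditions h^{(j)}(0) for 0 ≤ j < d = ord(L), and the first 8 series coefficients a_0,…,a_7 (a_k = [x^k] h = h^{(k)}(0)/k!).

L = (-224 - 1024·x - 2048·x^2)·Dx + (48 + 704·x + 3072·x^2 + 4096·x^3)·Dx^2 + (-14 - 64·x - 128·x^2)·Dx^3 + (3 + 44·x + 192·x^2 + 256·x^3)·Dx^4  (order 4).
h: a_k = 0, 1, -3, -2/3, 19/3, -2, 82/45, -12, …
ICs: h(0) = 0, h′(0) = 1, h′′(0) = -6, h′′′(0) = -4.

f: a_k = 1, 2, -2, 4, -10, 28, -84, 264, …
g: a_k = 0, -8, 0, 64/3, 0, -256/15, 0, 2048/315, …
Sum ⇒ L₀ = lclm(L_f,L_g) in ℚ(x)⟨Dx⟩.
∫: right-multiply L₀ by Dx.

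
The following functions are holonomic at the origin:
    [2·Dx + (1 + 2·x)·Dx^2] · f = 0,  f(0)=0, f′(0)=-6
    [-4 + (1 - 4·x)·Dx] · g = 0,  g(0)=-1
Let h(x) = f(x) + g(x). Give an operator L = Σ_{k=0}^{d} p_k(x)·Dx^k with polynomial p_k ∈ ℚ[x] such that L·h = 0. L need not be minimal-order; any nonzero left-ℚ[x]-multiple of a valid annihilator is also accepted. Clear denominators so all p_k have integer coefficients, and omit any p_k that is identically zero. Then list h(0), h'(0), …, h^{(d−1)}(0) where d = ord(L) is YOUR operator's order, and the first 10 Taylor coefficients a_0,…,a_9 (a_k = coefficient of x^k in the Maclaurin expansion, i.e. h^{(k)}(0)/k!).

f: a_k = 0, -6, 6, -8, 12, -96/5, 32, -384/7, 96, -512/3, …
g: a_k = -1, -4, -16, -64, -256, -1024, -4096, -16384, -65536, -262144, …
h₀=f+g: left-lcm gives L₀, ord ≤ 3.
L = (-128 - 64·x)·Dx + (-44 - 224·x - 128·x^2)·Dx^2 + (5 - 6·x - 48·x^2 - 32·x^3)·Dx^3  (order 3).
h: a_k = -1, -10, -10, -72, -244, -5216/5, -4064, -115072/7, -65440, -786944/3, …
ICs: h(0) = -1, h′(0) = -10, h′′(0) = -20.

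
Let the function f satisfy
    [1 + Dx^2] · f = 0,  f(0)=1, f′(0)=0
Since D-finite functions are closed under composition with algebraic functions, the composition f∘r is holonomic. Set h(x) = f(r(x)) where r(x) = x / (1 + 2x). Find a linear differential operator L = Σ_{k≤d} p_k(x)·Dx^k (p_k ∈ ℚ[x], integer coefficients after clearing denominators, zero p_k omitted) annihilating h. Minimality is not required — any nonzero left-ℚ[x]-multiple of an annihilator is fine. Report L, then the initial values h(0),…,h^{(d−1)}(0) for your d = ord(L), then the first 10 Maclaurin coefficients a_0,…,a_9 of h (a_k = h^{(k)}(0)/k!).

L = 1 + (4 + 24·x + 48·x^2 + 32·x^3)·Dx + (1 + 8·x + 24·x^2 + 32·x^3 + 16·x^4)·Dx^2  (order 2).
h: a_k = 1, 0, -1/2, 2, -143/24, 47/3, -27601/720, 1787/20, -8095583/40320, 1103647/2520, …
ICs: h(0) = 1, h′(0) = 0.

f: a_k = 1, 0, -1/2, 0, 1/24, 0, -1/720, 0, 1/40320, 0, …
h₀=f(r): pull back L_f along r ⇒ L₀.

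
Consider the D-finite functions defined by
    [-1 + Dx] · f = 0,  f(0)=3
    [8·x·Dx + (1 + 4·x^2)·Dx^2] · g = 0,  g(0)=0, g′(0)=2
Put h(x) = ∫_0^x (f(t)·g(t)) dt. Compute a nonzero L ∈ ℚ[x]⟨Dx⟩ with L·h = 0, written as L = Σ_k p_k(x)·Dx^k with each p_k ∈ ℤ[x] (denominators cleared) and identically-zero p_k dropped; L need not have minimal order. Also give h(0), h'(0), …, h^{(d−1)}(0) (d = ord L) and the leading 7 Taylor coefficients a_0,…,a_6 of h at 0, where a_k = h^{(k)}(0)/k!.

L = (1 - 8·x + 4·x^2)·Dx + (-2 + 8·x - 8·x^2)·Dx^2 + (1 + 4·x^2)·Dx^3  (order 3).
h: a_k = 0, 0, 3, 2, -5/4, -7/5, 103/40, …
ICs: h(0) = 0, h′(0) = 0, h′′(0) = 6.

f: a_k = 3, 3, 3/2, 1/2, 1/8, 1/40, 1/240, …
g: a_k = 0, 2, 0, -8/3, 0, 32/5, 0, …
h₀=f·g: eliminate ⇒ L₀, order ≤ 1·2.
∫: right-multiply L₀ by Dx.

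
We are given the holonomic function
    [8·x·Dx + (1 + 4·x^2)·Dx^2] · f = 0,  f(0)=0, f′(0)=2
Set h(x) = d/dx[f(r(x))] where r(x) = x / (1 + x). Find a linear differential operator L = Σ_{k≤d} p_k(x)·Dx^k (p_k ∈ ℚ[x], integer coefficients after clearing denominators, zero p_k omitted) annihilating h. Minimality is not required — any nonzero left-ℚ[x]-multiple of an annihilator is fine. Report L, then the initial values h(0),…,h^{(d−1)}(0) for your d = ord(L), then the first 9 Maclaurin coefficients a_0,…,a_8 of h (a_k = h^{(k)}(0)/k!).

L = (2 + 10·x) + (1 + 2·x + 5·x^2)·Dx  (order 1).
h: a_k = 2, -4, -2, 24, -38, -44, 278, -336, -718, …
ICs: h(0) = 2.

f: a_k = 0, 2, 0, -8/3, 0, 32/5, 0, -128/7, 0, …
Substitute x→r, Dx→(1/r')Dx; clear ⇒ L₀.
h₀' ⇒ L via d/dx closure of L₀.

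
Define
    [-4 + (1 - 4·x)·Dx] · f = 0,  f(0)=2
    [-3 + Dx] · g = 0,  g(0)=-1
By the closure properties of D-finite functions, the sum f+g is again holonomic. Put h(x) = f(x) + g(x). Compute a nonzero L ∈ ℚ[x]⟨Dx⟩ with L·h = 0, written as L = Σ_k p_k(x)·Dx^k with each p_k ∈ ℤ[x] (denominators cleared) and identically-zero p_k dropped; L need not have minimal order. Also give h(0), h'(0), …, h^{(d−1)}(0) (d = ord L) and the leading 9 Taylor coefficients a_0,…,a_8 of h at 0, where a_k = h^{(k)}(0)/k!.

f: a_k = 2, 8, 32, 128, 512, 2048, 8192, 32768, 131072, …
g: a_k = -1, -3, -9/2, -9/2, -27/8, -81/40, -81/80, -243/560, -729/4480, …
h₀=f+g: left-lcm gives L₀, ord ≤ 2.
L = (-60 - 144·x) + (23 + 72·x - 144·x^2)·Dx + (-1 - 8·x + 48·x^2)·Dx^2  (order 2).
h: a_k = 1, 5, 55/2, 247/2, 4069/8, 81839/40, 655279/80, 18349837/560, 587201831/4480, …
ICs: h(0) = 1, h′(0) = 5.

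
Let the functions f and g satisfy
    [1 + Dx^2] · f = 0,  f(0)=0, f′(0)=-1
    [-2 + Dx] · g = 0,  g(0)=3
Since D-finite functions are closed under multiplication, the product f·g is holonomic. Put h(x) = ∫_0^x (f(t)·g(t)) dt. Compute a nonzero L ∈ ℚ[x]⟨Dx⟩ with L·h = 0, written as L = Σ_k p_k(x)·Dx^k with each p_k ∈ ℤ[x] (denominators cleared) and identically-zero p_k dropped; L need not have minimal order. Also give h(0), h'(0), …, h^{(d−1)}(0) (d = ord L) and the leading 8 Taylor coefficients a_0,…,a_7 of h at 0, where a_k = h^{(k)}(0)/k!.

f: a_k = 0, -1, 0, 1/6, 0, -1/120, 0, 1/5040, …
g: a_k = 3, 6, 6, 4, 2, 4/5, 4/15, 8/105, …
f·g: L₀ = L_f ⊗_s L_g, ord ≤ 2·1.
h=∫₀ˣh₀: take L = L₀·Dx.
L = 5·Dx - 4·Dx^2 + Dx^3  (order 3).
h: a_k = 0, 0, -3/2, -2, -11/8, -3/5, -41/240, -11/420, …
ICs: h(0) = 0, h′(0) = 0, h′′(0) = -3.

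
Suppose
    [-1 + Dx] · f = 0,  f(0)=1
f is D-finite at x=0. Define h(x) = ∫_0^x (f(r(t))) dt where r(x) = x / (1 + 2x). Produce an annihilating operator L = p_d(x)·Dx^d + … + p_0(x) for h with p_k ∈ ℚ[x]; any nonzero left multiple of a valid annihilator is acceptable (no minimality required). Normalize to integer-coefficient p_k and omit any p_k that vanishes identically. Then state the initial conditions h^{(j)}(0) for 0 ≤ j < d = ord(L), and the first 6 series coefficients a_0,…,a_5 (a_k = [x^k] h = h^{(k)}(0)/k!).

f: a_k = 1, 1, 1/2, 1/6, 1/24, 1/120, …
f∘r: x↦r, Dx↦Dx/r' in L_f ⇒ L₀.
h=∫₀ˣh₀: take L = L₀·Dx.
L = -Dx + (1 + 4·x + 4·x^2)·Dx^2  (order 2).
h: a_k = 0, 1, 1/2, -1/2, 13/24, -71/120, …
ICs: h(0) = 0, h′(0) = 1.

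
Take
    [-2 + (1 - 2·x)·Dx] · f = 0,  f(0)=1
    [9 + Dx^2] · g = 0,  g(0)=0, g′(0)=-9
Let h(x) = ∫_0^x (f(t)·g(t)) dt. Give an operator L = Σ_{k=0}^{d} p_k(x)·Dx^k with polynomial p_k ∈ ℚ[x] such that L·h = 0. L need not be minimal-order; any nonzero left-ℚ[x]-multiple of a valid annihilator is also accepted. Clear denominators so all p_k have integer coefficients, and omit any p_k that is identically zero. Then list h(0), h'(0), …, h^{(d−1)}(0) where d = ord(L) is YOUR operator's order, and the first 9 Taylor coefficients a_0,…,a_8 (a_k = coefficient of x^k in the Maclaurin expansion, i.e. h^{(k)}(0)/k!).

f: a_k = 1, 2, 4, 8, 16, 32, 64, 128, 256, …
g: a_k = 0, -9, 0, 27/2, 0, -243/40, 0, 729/560, 0, …
Product ⇒ symmetric product L₀, ord ≤ 2.
h=∫h₀ ⇒ L = L₀·Dx.
L = (-9 + 18·x)·Dx + 4·Dx^2 + (-1 + 2·x)·Dx^3  (order 3).
h: a_k = 0, 0, -9/2, -6, -45/8, -9, -1281/80, -549/20, -214479/4480, …
ICs: h(0) = 0, h′(0) = 0, h′′(0) = -9.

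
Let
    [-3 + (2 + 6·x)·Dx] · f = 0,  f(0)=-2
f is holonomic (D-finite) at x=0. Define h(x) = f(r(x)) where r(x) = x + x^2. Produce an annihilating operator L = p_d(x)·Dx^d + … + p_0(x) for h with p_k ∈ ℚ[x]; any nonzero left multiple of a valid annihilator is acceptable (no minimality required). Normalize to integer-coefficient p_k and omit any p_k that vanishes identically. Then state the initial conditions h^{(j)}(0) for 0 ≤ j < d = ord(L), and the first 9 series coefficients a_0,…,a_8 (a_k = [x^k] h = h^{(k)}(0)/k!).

f: a_k = -2, -3, 9/4, -27/8, 405/64, -1701/128, 15309/512, -72171/1024, 2814669/16384, …
h₀=f(r): pull back L_f along r ⇒ L₀.
L = (-3 - 6·x) + (2 + 6·x + 6·x^2)·Dx  (order 1).
h: a_k = -2, -3, -3/4, 9/8, -99/64, 243/128, -999/512, 1377/1024, 6237/16384, …
ICs: h(0) = -2.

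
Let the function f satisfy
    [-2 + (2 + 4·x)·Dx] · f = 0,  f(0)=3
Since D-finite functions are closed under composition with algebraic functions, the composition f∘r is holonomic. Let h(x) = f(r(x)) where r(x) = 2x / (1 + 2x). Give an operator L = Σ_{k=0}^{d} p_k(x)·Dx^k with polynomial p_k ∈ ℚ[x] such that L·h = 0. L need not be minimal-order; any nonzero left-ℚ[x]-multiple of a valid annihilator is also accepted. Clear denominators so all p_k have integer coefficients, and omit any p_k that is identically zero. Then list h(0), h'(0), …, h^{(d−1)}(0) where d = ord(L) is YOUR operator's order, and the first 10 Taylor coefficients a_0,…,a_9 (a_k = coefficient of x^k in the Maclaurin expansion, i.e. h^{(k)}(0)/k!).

f: a_k = 3, 3, -3/2, 3/2, -15/8, 21/8, -63/16, 99/16, -1287/128, 2145/128, …
f∘r: x↦r, Dx↦Dx/r' in L_f ⇒ L₀.
L = -2 + (1 + 8·x + 12·x^2)·Dx  (order 1).
h: a_k = 3, 6, -18, 60, -222, 900, -3924, 18072, -86670, 428388, …
ICs: h(0) = 3.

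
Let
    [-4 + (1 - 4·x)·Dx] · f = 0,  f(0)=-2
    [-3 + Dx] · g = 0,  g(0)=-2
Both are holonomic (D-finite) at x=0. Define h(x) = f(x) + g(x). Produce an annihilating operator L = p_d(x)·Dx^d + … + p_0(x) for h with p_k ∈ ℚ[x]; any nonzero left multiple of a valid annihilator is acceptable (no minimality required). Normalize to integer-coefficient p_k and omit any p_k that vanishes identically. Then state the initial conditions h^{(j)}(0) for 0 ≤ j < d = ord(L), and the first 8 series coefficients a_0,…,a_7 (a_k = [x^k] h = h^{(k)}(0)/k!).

f: a_k = -2, -8, -32, -128, -512, -2048, -8192, -32768, …
g: a_k = -2, -6, -9, -9, -27/4, -81/20, -81/40, -243/280, …
Sum ⇒ L₀ = lclm(L_f,L_g) in ℚ(x)⟨Dx⟩.
L = (-60 - 144·x) + (23 + 72·x - 144·x^2)·Dx + (-1 - 8·x + 48·x^2)·Dx^2  (order 2).
h: a_k = -4, -14, -41, -137, -2075/4, -41041/20, -327761/40, -9175283/280, …
ICs: h(0) = -4, h′(0) = -14.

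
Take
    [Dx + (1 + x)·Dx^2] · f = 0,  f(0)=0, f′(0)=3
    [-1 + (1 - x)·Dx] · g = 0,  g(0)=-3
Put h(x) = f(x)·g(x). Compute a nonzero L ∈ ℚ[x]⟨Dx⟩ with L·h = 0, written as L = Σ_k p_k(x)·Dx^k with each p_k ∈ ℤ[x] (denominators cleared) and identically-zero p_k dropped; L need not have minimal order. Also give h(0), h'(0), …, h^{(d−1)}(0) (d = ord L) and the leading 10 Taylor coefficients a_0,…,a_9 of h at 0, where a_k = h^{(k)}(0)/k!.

f: a_k = 0, 3, -3/2, 1, -3/4, 3/5, -1/2, 3/7, -3/8, 1/3, …
g: a_k = -3, -3, -3, -3, -3, -3, -3, -3, -3, -3, …
h₀=f·g: eliminate ⇒ L₀, order ≤ 2·1.
L = 1 + (1 + 3·x)·Dx + (-1 + x^2)·Dx^2  (order 2).
h: a_k = 0, -9, -9/2, -15/2, -21/4, -141/20, -111/20, -957/140, -1599/280, -1879/280, …
ICs: h(0) = 0, h′(0) = -9.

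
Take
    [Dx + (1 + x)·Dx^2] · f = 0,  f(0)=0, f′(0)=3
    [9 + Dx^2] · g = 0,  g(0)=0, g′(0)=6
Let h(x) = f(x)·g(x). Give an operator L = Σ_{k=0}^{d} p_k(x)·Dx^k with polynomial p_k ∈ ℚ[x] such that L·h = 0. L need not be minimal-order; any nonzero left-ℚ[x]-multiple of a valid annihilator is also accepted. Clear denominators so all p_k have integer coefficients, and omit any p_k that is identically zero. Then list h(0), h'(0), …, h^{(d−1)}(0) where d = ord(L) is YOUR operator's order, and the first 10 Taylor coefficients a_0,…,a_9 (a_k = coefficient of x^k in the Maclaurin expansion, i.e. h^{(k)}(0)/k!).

L = (2493 + 10854·x + 17091·x^2 + 11664·x^3 + 2916·x^4) + (612 + 1908·x + 1944·x^2 + 648·x^3)·Dx + (592 + 2484·x + 3834·x^2 + 2592·x^3 + 648·x^4)·Dx^2 + (68 + 212·x + 216·x^2 + 72·x^3)·Dx^3 + (35 + 142·x + 215·x^2 + 144·x^3 + 36·x^4)·Dx^4  (order 4).
h: a_k = 0, 0, 18, -9, -21, 9, 27/4, -93/40, -387/280, 18/35, …
ICs: h(0) = 0, h′(0) = 0, h′′(0) = 36, h′′′(0) = -54.

f: a_k = 0, 3, -3/2, 1, -3/4, 3/5, -1/2, 3/7, -3/8, 1/3, …
g: a_k = 0, 6, 0, -9, 0, 81/20, 0, -243/280, 0, 243/2240, …
f·g: L₀ = L_f ⊗_s L_g, ord ≤ 2·2.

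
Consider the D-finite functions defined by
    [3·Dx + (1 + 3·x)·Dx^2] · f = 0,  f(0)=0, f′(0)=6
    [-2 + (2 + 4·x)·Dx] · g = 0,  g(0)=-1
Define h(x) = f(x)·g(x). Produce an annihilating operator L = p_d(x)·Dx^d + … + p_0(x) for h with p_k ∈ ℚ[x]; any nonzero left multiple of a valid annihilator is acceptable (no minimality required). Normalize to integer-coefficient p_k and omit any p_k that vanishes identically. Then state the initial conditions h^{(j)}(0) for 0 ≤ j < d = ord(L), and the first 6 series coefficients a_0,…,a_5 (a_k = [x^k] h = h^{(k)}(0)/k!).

f: a_k = 0, 6, -9, 18, -81/2, 486/5, …
g: a_k = -1, -1, 1/2, -1/2, 5/8, -7/8, …
Sym-product of L_f,L_g gives L₀ (≤ ord 2).
L = 3·x + (1 + 2·x)·Dx + (1 + 7·x + 16·x^2 + 12·x^3)·Dx^2  (order 2).
h: a_k = 0, -6, 3, -6, 15, -789/20, …
ICs: h(0) = 0, h′(0) = -6.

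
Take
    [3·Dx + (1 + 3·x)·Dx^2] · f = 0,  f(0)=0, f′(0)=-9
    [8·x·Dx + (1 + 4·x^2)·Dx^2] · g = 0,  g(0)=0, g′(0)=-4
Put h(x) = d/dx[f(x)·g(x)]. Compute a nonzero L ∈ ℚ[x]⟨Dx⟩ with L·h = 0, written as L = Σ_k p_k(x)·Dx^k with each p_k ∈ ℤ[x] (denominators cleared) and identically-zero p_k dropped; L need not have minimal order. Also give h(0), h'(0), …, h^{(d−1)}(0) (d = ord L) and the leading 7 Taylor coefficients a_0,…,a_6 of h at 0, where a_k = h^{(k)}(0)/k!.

f: a_k = 0, -9, 27/2, -27, 243/4, -729/5, 729/2, …
g: a_k = 0, -4, 0, 16/3, 0, -64/5, 0, …
Sym-product of L_f,L_g gives L₀ (≤ ord 4).
h₀' ⇒ L via d/dx closure of L₀.
L = (1632 + 8496·x + 23040·x^2 + 110016·x^3 + 207360·x^4 + 269568·x^5 + 82944·x^7) + (418 + 6672·x + 44112·x^2 + 151488·x^3 + 393984·x^4 + 642816·x^5 + 725760·x^6 + 82944·x^7 + 290304·x^8)·Dx + (204 + 1844·x + 12096·x^2 + 47408·x^3 + 122880·x^4 + 240192·x^5 + 331776·x^6 + 361728·x^7 + 82944·x^8 + 165888·x^9)·Dx^2 + (25 + 246·x + 1217·x^2 + 4128·x^3 + 10624·x^4 + 22080·x^5 + 34272·x^6 + 41472·x^7 + 43776·x^8 + 13824·x^9 + 20736·x^10)·Dx^3  (order 3).
h: a_k = 0, 72, -162, 240, -855, 16632/5, -45738/5, …
ICs: h(0) = 0, h′(0) = 72, h′′(0) = -324.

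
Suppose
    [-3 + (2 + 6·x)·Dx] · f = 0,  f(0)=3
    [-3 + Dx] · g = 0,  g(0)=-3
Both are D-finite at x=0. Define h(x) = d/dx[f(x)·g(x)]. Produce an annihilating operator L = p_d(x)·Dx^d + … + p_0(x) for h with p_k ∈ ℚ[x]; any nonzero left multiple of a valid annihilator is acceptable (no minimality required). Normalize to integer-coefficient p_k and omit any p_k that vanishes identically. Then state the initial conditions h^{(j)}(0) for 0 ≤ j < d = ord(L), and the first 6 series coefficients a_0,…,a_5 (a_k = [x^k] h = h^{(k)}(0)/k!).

f: a_k = 3, 9/2, -27/8, 81/16, -1215/128, 5103/256, …
g: a_k = -3, -9, -27/2, -27/2, -81/8, -243/40, …
Sym-product of L_f,L_g gives L₀ (≤ ord 1).
Derive L from L₀ (diff closure).
L = (7 + 36·x + 36·x^2) + (-2 - 10·x - 12·x^2)·Dx  (order 1).
h: a_k = -81/2, -567/4, -4131/16, -8019/32, -78003/256, 194643/2560, …
ICs: h(0) = -81/2.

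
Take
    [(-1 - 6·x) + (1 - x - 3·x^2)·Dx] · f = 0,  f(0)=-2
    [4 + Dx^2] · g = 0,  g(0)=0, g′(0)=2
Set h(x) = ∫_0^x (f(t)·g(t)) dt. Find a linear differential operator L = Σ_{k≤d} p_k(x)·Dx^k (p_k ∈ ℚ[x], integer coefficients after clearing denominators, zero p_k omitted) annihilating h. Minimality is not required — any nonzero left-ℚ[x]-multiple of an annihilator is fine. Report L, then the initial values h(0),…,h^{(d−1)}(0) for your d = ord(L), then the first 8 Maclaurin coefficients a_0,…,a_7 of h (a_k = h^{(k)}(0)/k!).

L = (2 + 4·x + 12·x^2)·Dx + (2 + 12·x)·Dx^2 + (-1 + x + 3·x^2)·Dx^3  (order 3).
h: a_k = 0, 0, -2, -4/3, -10/3, -76/15, -494/45, -304/15, …
ICs: h(0) = 0, h′(0) = 0, h′′(0) = -4.

f: a_k = -2, -2, -8, -14, -38, -80, -194, -434, …
g: a_k = 0, 2, 0, -4/3, 0, 4/15, 0, -8/315, …
f·g: L₀ = L_f ⊗_s L_g, ord ≤ 1·2.
h=∫h₀ ⇒ L = L₀·Dx.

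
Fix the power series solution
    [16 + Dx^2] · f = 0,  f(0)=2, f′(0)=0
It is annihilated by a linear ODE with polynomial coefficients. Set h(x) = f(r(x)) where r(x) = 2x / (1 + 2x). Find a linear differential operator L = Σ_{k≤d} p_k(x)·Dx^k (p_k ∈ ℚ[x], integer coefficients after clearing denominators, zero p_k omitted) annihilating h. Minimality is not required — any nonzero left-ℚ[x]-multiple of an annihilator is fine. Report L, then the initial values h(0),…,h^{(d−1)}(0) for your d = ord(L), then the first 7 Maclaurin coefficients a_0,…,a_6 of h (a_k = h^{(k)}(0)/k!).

f: a_k = 2, 0, -16, 0, 64/3, 0, -512/45, …
Substitute x→r, Dx→(1/r')Dx; clear ⇒ L₀.
L = 64 + (4 + 24·x + 48·x^2 + 32·x^3)·Dx + (1 + 8·x + 24·x^2 + 32·x^3 + 16·x^4)·Dx^2  (order 2).
h: a_k = 2, 0, -64, 256, -1280/3, -2048/3, 351232/45, …
ICs: h(0) = 2, h′(0) = 0.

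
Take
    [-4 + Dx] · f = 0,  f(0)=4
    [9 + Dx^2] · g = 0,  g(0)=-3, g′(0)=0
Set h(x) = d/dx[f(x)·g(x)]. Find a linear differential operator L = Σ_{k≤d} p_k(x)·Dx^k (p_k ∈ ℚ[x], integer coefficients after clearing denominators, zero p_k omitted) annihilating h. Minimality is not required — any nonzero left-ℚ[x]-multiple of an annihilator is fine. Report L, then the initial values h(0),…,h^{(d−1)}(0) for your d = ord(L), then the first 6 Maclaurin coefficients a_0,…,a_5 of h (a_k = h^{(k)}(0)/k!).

L = 25 - 8·Dx + Dx^2  (order 2).
h: a_k = -48, -84, 264, 1054, 1558, 11753/10, …
ICs: h(0) = -48, h′(0) = -84.

f: a_k = 4, 16, 32, 128/3, 128/3, 512/15, …
g: a_k = -3, 0, 27/2, 0, -81/8, 0, …
L₀ := L_f ⊗_s L_g (sym. prod.), ord ≤ 2.
h=h₀': d/dx-closure on L₀ ⇒ L.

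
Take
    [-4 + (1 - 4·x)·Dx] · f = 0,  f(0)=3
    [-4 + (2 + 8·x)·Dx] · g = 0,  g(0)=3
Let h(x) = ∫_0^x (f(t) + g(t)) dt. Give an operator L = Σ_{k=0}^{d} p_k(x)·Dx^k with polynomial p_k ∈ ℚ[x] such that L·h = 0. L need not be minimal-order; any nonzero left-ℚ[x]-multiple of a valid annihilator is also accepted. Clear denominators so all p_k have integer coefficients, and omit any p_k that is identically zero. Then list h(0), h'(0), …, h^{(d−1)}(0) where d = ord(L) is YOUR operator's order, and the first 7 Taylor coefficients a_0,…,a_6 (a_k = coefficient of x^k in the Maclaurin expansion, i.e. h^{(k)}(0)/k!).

L = (-40 - 96·x)·Dx + (18 + 112·x + 288·x^2)·Dx^2 + (-1 - 12·x + 16·x^2 + 192·x^3)·Dx^3  (order 3).
h: a_k = 0, 6, 9, 14, 51, 738/5, 526, …
ICs: h(0) = 0, h′(0) = 6, h′′(0) = 18.

f: a_k = 3, 12, 48, 192, 768, 3072, 12288, …
g: a_k = 3, 6, -6, 12, -30, 84, -252, …
Weyl lclm of L_f,L_g ⇒ L₀ (ord ≤ 2).
Integrate: L := L₀·Dx.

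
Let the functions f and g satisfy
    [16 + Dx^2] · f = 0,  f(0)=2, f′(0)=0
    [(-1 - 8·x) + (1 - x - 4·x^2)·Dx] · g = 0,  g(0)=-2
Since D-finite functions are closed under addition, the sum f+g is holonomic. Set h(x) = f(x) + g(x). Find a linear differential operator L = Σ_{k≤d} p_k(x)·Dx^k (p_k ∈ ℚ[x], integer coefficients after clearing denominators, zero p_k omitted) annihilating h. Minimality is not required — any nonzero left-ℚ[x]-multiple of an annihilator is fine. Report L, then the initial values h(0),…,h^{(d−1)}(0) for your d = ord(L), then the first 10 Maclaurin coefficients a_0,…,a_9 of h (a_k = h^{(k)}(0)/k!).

L = (-560 - 4608·x - 1664·x^2 - 6144·x^3 - 10240·x^4 - 16384·x^5) + (208 - 272·x - 896·x^2 + 1408·x^3 + 1536·x^4 - 6144·x^5 - 8192·x^6)·Dx + (-35 - 288·x - 104·x^2 - 384·x^3 - 640·x^4 - 1024·x^5)·Dx^2 + (13 - 17·x - 56·x^2 + 88·x^3 + 96·x^4 - 384·x^5 - 512·x^6)·Dx^3  (order 3).
h: a_k = 0, -2, -26, -18, -110/3, -130, -16802/45, -882, -732926/315, -5858, …
ICs: h(0) = 0, h′(0) = -2, h′′(0) = -52.

f: a_k = 2, 0, -16, 0, 64/3, 0, -512/45, 0, 1024/315, 0, …
g: a_k = -2, -2, -10, -18, -58, -130, -362, -882, -2330, -5858, …
Weyl lclm of L_f,L_g ⇒ L₀ (ord ≤ 3).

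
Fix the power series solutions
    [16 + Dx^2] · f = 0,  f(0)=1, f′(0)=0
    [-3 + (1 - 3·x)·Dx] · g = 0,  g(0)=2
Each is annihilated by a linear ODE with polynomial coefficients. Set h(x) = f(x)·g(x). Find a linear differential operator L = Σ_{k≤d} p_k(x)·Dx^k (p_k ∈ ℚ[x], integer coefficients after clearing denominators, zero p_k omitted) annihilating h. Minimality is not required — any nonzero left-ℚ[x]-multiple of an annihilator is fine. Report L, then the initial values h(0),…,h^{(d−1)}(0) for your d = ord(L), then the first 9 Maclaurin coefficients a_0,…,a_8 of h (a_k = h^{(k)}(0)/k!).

f: a_k = 1, 0, -8, 0, 32/3, 0, -256/45, 0, 512/315, …
g: a_k = 2, 6, 18, 54, 162, 486, 1458, 4374, 13122, …
f·g: L₀ = L_f ⊗_s L_g, ord ≤ 2·1.
L = (-16 + 48·x) + 6·Dx + (-1 + 3·x)·Dx^2  (order 2).
h: a_k = 2, 6, 2, 6, 118/3, 118, 15418/45, 15418/15, 972358/315, …
ICs: h(0) = 2, h′(0) = 6.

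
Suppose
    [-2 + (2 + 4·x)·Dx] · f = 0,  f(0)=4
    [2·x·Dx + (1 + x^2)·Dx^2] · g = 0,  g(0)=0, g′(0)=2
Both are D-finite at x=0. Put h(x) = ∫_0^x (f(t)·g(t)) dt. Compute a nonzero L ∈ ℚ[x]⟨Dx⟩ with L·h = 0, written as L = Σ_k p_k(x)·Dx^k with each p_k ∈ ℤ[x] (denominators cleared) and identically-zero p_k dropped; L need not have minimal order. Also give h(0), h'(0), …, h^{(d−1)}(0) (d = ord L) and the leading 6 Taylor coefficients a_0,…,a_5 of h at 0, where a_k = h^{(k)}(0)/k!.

L = (3 - 2·x - x^2)·Dx + (-2 - 2·x + 6·x^2 + 4·x^3)·Dx^2 + (1 + 4·x + 5·x^2 + 4·x^3 + 4·x^4)·Dx^3  (order 3).
h: a_k = 0, 0, 4, 8/3, -5/3, 4/15, …
ICs: h(0) = 0, h′(0) = 0, h′′(0) = 8.

f: a_k = 4, 4, -2, 2, -5/2, 7/2, …
g: a_k = 0, 2, 0, -2/3, 0, 2/5, …
L₀ := L_f ⊗_s L_g (sym. prod.), ord ≤ 2.
h=∫h₀ ⇒ L = L₀·Dx.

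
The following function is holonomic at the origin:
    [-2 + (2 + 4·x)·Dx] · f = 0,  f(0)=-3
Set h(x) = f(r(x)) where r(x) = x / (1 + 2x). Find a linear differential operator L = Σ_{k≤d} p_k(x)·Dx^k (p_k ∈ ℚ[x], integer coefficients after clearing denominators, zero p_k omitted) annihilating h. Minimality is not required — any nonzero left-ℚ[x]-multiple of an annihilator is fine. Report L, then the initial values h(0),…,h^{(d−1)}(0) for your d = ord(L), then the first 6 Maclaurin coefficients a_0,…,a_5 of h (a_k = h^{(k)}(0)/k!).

f: a_k = -3, -3, 3/2, -3/2, 15/8, -21/8, …
Change of var in L_f (x↦r) gives L₀.
L = -1 + (1 + 6·x + 8·x^2)·Dx  (order 1).
h: a_k = -3, -3, 15/2, -39/2, 423/8, -1197/8, …
ICs: h(0) = -3.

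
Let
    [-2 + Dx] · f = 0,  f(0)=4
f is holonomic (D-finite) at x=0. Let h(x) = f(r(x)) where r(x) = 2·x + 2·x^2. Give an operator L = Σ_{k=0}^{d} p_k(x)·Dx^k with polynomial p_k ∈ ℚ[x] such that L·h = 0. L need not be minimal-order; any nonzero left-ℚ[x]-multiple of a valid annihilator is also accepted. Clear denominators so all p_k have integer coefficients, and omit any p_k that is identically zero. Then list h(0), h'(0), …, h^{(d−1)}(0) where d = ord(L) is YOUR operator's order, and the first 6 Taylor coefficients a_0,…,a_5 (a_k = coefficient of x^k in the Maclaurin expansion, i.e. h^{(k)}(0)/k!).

L = (-4 - 8·x) + Dx  (order 1).
h: a_k = 4, 16, 48, 320/3, 608/3, 1664/5, …
ICs: h(0) = 4.

f: a_k = 4, 8, 8, 16/3, 8/3, 16/15, …
L₀ from L_f via x↦r, Dx↦r'^{-1}Dx.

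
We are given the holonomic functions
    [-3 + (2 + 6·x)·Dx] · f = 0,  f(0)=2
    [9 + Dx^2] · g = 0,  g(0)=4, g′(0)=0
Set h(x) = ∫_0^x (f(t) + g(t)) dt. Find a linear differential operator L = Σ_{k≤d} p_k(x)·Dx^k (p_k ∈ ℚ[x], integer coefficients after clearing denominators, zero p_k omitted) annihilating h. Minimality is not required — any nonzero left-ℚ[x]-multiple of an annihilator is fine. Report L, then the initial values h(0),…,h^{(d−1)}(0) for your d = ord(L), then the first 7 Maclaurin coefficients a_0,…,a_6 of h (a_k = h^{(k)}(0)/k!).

f: a_k = 2, 3, -9/4, 27/8, -405/64, 1701/128, -15309/512, …
g: a_k = 4, 0, -18, 0, 27/2, 0, -81/20, …
h₀=f+g: left-lcm gives L₀, ord ≤ 3.
Integrate: L := L₀·Dx.
L = (-63 - 216·x - 324·x^2)·Dx + (18 + 198·x + 648·x^2 + 648·x^3)·Dx^2 + (-7 - 24·x - 36·x^2)·Dx^3 + (2 + 22·x + 72·x^2 + 72·x^3)·Dx^4  (order 4).
h: a_k = 0, 6, 3/2, -27/4, 27/32, 459/320, 567/256, …
ICs: h(0) = 0, h′(0) = 6, h′′(0) = 3, h′′′(0) = -81/2.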